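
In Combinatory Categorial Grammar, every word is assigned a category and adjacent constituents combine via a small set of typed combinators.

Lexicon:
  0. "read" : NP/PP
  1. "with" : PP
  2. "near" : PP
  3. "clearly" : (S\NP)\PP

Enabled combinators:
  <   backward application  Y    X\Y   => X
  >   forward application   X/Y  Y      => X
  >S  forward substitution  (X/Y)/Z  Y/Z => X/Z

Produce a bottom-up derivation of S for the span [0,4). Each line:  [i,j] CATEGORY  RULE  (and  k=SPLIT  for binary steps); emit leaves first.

[0,4] S   <
  [0,2] NP   >
    [0,1] "read" : NP/PP
    [1,2] "with" : PP
  [2,4] S\NP   <
    [2,3] "near" : PP
    [3,4] "clearly" : (S\NP)\PP

[0,1] NP/PP  lex  "read"
[1,2] PP  lex  "with"
[0,2] NP  >  k=1
[2,3] PP  lex  "near"
[3,4] (S\NP)\PP  lex  "clearly"
[2,4] S\NP  <  k=3
[0,4] S  <  k=2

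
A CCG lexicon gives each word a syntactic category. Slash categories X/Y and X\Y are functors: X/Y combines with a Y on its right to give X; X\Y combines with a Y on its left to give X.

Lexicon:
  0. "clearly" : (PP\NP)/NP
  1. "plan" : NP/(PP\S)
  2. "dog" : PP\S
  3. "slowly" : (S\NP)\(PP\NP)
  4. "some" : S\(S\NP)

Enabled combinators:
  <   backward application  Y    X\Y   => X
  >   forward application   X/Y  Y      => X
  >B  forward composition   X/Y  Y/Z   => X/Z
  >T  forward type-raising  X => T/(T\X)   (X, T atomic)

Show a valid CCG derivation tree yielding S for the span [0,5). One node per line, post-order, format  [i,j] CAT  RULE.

[0,5] S   <
  [0,4] S\NP   <
    [0,3] PP\NP   >
      [0,1] "clearly" : (PP\NP)/NP
      [1,3] NP   >
        [1,2] "plan" : NP/(PP\S)
        [2,3] "dog" : PP\S
    [3,4] "slowly" : (S\NP)\(PP\NP)
  [4,5] "some" : S\(S\NP)

[0,1] (PP\NP)/NP  lex  "clearly"
[1,2] NP/(PP\S)  lex  "plan"
[2,3] PP\S  lex  "dog"
[1,3] NP  >  k=2
[0,3] PP\NP  >  k=1
[3,4] (S\NP)\(PP\NP)  lex  "slowly"
[0,4] S\NP  <  k=3
[4,5] S\(S\NP)  lex  "some"
[0,5] S  <  k=4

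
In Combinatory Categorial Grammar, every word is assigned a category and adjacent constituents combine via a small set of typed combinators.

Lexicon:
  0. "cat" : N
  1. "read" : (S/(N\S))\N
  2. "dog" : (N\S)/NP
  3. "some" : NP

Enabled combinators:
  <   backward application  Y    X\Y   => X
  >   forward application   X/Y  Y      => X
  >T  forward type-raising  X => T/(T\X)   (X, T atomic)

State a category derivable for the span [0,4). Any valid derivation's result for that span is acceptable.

[0,4] S   >
  [0,2] S/(N\S)   <
    [0,1] "cat" : N
    [1,2] "read" : (S/(N\S))\N
  [2,4] N\S   >
    [2,3] "dog" : (N\S)/NP
    [3,4] "some" : NP

S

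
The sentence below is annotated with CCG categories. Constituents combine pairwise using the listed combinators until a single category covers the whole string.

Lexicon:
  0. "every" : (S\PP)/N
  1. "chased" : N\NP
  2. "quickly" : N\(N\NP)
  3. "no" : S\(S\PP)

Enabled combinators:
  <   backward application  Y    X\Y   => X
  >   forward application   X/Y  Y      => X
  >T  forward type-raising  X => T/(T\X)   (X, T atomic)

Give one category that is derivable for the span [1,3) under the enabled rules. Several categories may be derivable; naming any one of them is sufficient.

N

[0,4] S   <
  [0,3] S\PP   >
    [0,1] "every" : (S\PP)/N
    [1,3] N   <
      [1,2] "chased" : N\NP
      [2,3] "quickly" : N\(N\NP)
  [3,4] "no" : S\(S\PP)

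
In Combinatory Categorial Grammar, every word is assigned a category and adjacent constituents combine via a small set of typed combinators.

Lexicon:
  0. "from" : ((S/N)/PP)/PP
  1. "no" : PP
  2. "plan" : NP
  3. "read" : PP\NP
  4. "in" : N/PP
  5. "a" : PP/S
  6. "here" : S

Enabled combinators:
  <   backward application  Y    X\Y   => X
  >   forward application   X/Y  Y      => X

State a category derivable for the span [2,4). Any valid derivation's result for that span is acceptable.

[0,7] S   >
  [0,4] S/N   >
    [0,2] (S/N)/PP   >
      [0,1] "from" : ((S/N)/PP)/PP
      [1,2] "no" : PP
    [2,4] PP   <
      [2,3] "plan" : NP
      [3,4] "read" : PP\NP
  [4,7] N   >
    [4,5] "in" : N/PP
    [5,7] PP   >
      [5,6] "a" : PP/S
      [6,7] "here" : S

PP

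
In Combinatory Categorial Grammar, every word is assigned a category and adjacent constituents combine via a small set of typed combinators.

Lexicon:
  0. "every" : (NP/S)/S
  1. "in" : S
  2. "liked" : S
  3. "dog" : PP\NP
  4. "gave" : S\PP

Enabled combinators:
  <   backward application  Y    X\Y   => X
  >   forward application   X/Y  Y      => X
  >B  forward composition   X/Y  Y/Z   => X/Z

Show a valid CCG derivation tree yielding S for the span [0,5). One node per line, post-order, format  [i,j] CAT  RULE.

[0,5] S   <
  [0,4] PP   <
    [0,3] NP   >
      [0,2] NP/S   >
        [0,1] "every" : (NP/S)/S
        [1,2] "in" : S
      [2,3] "liked" : S
    [3,4] "dog" : PP\NP
  [4,5] "gave" : S\PP

[0,1] (NP/S)/S  lex  "every"
[1,2] S  lex  "in"
[0,2] NP/S  >  k=1
[2,3] S  lex  "liked"
[0,3] NP  >  k=2
[3,4] PP\NP  lex  "dog"
[0,4] PP  <  k=3
[4,5] S\PP  lex  "gave"
[0,5] S  <  k=4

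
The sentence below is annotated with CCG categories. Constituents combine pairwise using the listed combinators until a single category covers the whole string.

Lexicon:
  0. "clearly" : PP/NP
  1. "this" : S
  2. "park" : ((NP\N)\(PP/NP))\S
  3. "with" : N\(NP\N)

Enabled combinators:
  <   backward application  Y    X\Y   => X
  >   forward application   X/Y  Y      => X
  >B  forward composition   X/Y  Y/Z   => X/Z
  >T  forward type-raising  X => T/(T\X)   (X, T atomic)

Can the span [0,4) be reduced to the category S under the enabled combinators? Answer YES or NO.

PP/NP S ((NP\N)\(PP/NP))\S N\(NP\N)
CKY chart[0,4] = {N, N/(N\N), NP/(NP\N), PP/(PP\N), S/(S\N)}; S ∉ chart

NO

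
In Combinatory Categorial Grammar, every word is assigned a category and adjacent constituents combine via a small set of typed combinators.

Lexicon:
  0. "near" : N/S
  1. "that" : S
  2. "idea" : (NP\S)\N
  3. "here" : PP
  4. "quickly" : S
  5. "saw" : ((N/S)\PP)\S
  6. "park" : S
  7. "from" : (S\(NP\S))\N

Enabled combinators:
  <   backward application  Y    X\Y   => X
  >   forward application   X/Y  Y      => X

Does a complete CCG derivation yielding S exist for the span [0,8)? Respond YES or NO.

YES

[0,8] S   <
  [0,3] NP\S   <
    [0,2] N   >
      [0,1] "near" : N/S
      [1,2] "that" : S
    [2,3] "idea" : (NP\S)\N
  [3,8] S\(NP\S)   <
    [3,7] N   >
      [3,6] N/S   <
        [3,4] "here" : PP
        [4,6] (N/S)\PP   <
          [4,5] "quickly" : S
          [5,6] "saw" : ((N/S)\PP)\S
      [6,7] "park" : S
    [7,8] "from" : (S\(NP\S))\N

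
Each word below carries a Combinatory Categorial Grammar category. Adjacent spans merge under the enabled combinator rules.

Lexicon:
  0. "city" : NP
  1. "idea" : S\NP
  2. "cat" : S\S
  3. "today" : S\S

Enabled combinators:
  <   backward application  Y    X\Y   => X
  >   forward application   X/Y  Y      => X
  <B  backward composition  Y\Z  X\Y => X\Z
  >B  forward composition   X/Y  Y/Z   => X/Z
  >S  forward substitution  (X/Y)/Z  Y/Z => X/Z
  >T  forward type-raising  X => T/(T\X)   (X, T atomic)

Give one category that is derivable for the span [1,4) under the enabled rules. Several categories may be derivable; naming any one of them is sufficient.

S\NP

[0,4] S   <
  [0,1] "city" : NP
  [1,4] S\NP   <B
    [1,3] S\NP   <B
      [1,2] "idea" : S\NP
      [2,3] "cat" : S\S
    [3,4] "today" : S\S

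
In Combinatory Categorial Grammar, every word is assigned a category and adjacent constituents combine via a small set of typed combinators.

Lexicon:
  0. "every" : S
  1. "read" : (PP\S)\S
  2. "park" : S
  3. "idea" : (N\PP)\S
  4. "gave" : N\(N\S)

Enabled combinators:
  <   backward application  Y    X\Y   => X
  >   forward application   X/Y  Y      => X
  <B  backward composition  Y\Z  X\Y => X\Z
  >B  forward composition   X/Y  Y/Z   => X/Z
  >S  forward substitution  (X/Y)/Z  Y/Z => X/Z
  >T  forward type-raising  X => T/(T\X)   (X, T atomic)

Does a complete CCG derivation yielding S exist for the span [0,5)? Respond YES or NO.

S (PP\S)\S S (N\PP)\S N\(N\S)
CKY chart[0,5] = {N, N/(N\N), NP/(NP\N), PP/(PP\N), S/(S\N)}; S ∉ chart

NO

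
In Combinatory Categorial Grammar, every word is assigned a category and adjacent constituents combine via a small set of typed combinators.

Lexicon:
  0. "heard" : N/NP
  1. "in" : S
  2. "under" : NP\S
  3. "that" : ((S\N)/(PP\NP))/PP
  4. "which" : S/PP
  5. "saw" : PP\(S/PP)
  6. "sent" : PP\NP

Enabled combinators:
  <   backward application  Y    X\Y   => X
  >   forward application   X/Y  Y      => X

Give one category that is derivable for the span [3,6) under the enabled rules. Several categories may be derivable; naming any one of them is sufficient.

[0,7] S   <
  [0,3] N   >
    [0,1] "heard" : N/NP
    [1,3] NP   <
      [1,2] "in" : S
      [2,3] "under" : NP\S
  [3,7] S\N   >
    [3,6] (S\N)/(PP\NP)   >
      [3,4] "that" : ((S\N)/(PP\NP))/PP
      [4,6] PP   <
        [4,5] "which" : S/PP
        [5,6] "saw" : PP\(S/PP)
    [6,7] "sent" : PP\NP

(S\N)/(PP\NP)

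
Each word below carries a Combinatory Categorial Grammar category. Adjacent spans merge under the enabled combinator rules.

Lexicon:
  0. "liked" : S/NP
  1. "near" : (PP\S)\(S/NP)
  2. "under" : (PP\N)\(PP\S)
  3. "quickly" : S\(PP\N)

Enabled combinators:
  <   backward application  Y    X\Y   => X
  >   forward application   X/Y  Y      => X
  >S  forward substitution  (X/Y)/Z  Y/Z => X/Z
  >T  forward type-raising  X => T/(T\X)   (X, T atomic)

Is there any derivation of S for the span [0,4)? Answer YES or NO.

YES

[0,4] S   <
  [0,3] PP\N   <
    [0,2] PP\S   <
      [0,1] "liked" : S/NP
      [1,2] "near" : (PP\S)\(S/NP)
    [2,3] "under" : (PP\N)\(PP\S)
  [3,4] "quickly" : S\(PP\N)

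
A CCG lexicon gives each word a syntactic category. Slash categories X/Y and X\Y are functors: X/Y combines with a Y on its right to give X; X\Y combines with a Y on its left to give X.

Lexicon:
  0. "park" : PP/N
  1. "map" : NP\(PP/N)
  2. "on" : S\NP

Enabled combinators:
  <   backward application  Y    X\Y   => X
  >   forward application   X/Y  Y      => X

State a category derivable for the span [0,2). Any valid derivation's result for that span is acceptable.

[0,3] S   <
  [0,2] NP   <
    [0,1] "park" : PP/N
    [1,2] "map" : NP\(PP/N)
  [2,3] "on" : S\NP

NP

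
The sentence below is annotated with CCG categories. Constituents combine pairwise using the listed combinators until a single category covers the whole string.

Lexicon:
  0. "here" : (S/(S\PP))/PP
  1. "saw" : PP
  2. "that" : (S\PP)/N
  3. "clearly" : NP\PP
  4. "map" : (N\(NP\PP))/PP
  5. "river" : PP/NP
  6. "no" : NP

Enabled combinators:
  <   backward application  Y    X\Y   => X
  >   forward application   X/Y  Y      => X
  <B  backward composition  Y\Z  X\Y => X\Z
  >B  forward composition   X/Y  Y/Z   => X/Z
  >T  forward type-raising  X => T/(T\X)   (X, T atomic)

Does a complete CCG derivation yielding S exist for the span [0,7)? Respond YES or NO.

[0,7] S   >
  [0,2] S/(S\PP)   >
    [0,1] "here" : (S/(S\PP))/PP
    [1,2] "saw" : PP
  [2,7] S\PP   >
    [2,3] "that" : (S\PP)/N
    [3,7] N   <
      [3,4] "clearly" : NP\PP
      [4,7] N\(NP\PP)   >
        [4,5] "map" : (N\(NP\PP))/PP
        [5,7] PP   >
          [5,6] "river" : PP/NP
          [6,7] "no" : NP

YES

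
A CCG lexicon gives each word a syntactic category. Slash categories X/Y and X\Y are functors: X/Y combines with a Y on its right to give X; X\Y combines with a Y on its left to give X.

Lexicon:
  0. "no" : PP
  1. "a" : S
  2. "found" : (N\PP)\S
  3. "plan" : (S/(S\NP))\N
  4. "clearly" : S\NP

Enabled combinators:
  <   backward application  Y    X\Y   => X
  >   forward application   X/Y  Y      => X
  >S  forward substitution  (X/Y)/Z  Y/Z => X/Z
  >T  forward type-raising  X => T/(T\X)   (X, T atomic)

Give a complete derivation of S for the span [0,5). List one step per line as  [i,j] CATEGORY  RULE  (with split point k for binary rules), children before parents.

[0,1] PP  lex  "no"
[1,2] S  lex  "a"
[2,3] (N\PP)\S  lex  "found"
[1,3] N\PP  <  k=2
[0,3] N  <  k=1
[3,4] (S/(S\NP))\N  lex  "plan"
[0,4] S/(S\NP)  <  k=3
[4,5] S\NP  lex  "clearly"
[0,5] S  >  k=4

[0,5] S   >
  [0,4] S/(S\NP)   <
    [0,3] N   <
      [0,1] "no" : PP
      [1,3] N\PP   <
        [1,2] "a" : S
        [2,3] "found" : (N\PP)\S
    [3,4] "plan" : (S/(S\NP))\N
  [4,5] "clearly" : S\NP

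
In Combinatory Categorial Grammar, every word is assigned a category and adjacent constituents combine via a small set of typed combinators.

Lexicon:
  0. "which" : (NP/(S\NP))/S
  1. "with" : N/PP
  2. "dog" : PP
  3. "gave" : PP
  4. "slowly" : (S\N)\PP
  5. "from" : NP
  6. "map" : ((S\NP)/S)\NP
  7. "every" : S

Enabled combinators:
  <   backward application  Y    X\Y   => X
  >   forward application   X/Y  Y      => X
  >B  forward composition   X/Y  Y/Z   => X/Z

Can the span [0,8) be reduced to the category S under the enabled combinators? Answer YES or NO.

(NP/(S\NP))/S N/PP PP PP (S\N)\PP NP ((S\NP)/S)\NP S
CKY chart[0,8] = {NP}; S ∉ chart

NO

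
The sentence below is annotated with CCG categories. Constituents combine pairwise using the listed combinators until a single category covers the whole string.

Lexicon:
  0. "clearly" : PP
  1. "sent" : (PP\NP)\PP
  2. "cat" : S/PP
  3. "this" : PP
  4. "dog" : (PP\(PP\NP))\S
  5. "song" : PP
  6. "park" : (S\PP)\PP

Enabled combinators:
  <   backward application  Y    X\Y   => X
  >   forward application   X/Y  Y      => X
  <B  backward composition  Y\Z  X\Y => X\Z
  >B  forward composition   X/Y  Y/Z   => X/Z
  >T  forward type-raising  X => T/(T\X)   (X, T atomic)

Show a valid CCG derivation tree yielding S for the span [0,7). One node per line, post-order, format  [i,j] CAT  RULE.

[0,7] S   <
  [0,5] PP   <
    [0,2] PP\NP   <
      [0,1] "clearly" : PP
      [1,2] "sent" : (PP\NP)\PP
    [2,5] PP\(PP\NP)   <
      [2,4] S   >
        [2,3] "cat" : S/PP
        [3,4] "this" : PP
      [4,5] "dog" : (PP\(PP\NP))\S
  [5,7] S\PP   <
    [5,6] "song" : PP
    [6,7] "park" : (S\PP)\PP

[0,1] PP  lex  "clearly"
[1,2] (PP\NP)\PP  lex  "sent"
[0,2] PP\NP  <  k=1
[2,3] S/PP  lex  "cat"
[3,4] PP  lex  "this"
[2,4] S  >  k=3
[4,5] (PP\(PP\NP))\S  lex  "dog"
[2,5] PP\(PP\NP)  <  k=4
[0,5] PP  <  k=2
[5,6] PP  lex  "song"
[6,7] (S\PP)\PP  lex  "park"
[5,7] S\PP  <  k=6
[0,7] S  <  k=5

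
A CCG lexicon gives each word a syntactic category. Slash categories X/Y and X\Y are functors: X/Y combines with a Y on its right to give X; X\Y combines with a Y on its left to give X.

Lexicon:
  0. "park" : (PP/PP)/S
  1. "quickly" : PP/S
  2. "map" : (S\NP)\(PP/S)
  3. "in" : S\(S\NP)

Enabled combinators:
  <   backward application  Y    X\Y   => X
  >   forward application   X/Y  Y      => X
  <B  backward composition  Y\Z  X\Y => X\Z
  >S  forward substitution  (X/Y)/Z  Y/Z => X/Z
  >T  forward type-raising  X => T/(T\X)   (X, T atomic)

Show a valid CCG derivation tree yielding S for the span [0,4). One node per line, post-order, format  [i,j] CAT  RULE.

[0,1] (PP/PP)/S  lex  "park"
[1,2] PP/S  lex  "quickly"
[0,2] PP/S  >S  k=1
[2,3] (S\NP)\(PP/S)  lex  "map"
[0,3] S\NP  <  k=2
[3,4] S\(S\NP)  lex  "in"
[0,4] S  <  k=3

[0,4] S   <
  [0,3] S\NP   <
    [0,2] PP/S   >S
      [0,1] "park" : (PP/PP)/S
      [1,2] "quickly" : PP/S
    [2,3] "map" : (S\NP)\(PP/S)
  [3,4] "in" : S\(S\NP)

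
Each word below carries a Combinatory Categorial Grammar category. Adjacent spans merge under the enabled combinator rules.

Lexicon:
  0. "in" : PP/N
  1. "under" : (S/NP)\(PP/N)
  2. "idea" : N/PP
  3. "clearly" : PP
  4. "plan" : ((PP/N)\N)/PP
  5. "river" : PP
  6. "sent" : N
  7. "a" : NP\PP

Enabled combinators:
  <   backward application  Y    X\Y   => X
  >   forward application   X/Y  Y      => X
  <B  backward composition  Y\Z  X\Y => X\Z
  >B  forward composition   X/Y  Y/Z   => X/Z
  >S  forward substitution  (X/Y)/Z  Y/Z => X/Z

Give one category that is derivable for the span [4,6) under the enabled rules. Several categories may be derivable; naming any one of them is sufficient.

[0,8] S   >
  [0,2] S/NP   <
    [0,1] "in" : PP/N
    [1,2] "under" : (S/NP)\(PP/N)
  [2,8] NP   <
    [2,7] PP   >
      [2,6] PP/N   <
        [2,4] N   >
          [2,3] "idea" : N/PP
          [3,4] "clearly" : PP
        [4,6] (PP/N)\N   >
          [4,5] "plan" : ((PP/N)\N)/PP
          [5,6] "river" : PP
      [6,7] "sent" : N
    [7,8] "a" : NP\PP

(PP/N)\N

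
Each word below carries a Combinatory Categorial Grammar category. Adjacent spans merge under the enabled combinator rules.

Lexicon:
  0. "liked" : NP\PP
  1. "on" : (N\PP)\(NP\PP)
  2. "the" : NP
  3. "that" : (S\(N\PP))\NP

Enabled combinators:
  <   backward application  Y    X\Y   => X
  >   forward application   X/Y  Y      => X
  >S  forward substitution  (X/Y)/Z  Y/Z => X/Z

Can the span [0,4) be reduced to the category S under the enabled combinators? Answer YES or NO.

YES

[0,4] S   <
  [0,2] N\PP   <
    [0,1] "liked" : NP\PP
    [1,2] "on" : (N\PP)\(NP\PP)
  [2,4] S\(N\PP)   <
    [2,3] "the" : NP
    [3,4] "that" : (S\(N\PP))\NP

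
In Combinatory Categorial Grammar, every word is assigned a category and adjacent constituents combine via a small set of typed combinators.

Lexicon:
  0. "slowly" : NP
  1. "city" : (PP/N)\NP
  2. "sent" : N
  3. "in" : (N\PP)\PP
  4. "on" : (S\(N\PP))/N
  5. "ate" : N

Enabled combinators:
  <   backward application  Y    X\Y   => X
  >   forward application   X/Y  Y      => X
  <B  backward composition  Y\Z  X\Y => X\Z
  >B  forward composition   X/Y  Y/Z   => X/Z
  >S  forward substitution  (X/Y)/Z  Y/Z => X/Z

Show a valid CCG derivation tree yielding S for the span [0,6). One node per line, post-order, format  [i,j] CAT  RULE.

[0,6] S   <
  [0,4] N\PP   <
    [0,3] PP   >
      [0,2] PP/N   <
        [0,1] "slowly" : NP
        [1,2] "city" : (PP/N)\NP
      [2,3] "sent" : N
    [3,4] "in" : (N\PP)\PP
  [4,6] S\(N\PP)   >
    [4,5] "on" : (S\(N\PP))/N
    [5,6] "ate" : N

[0,1] NP  lex  "slowly"
[1,2] (PP/N)\NP  lex  "city"
[0,2] PP/N  <  k=1
[2,3] N  lex  "sent"
[0,3] PP  >  k=2
[3,4] (N\PP)\PP  lex  "in"
[0,4] N\PP  <  k=3
[4,5] (S\(N\PP))/N  lex  "on"
[5,6] N  lex  "ate"
[4,6] S\(N\PP)  >  k=5
[0,6] S  <  k=4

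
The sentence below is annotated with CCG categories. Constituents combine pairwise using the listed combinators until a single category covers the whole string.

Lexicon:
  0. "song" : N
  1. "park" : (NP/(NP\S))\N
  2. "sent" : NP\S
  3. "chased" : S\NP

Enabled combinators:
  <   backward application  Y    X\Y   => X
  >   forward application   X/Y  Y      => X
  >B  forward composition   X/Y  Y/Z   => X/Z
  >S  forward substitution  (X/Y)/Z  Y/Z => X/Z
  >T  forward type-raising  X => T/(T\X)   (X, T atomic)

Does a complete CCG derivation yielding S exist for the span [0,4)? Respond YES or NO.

YES

[0,4] S   <
  [0,3] NP   >
    [0,2] NP/(NP\S)   <
      [0,1] "song" : N
      [1,2] "park" : (NP/(NP\S))\N
    [2,3] "sent" : NP\S
  [3,4] "chased" : S\NP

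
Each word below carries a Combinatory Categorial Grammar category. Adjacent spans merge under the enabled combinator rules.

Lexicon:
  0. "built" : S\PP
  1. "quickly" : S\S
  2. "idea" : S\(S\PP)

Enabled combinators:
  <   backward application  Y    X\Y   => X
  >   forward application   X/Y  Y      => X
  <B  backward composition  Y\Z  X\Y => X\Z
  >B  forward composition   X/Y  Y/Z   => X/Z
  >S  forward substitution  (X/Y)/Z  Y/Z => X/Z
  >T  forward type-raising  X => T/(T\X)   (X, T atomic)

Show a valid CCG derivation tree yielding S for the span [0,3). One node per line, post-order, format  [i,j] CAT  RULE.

[0,3] S   <
  [0,2] S\PP   <B
    [0,1] "built" : S\PP
    [1,2] "quickly" : S\S
  [2,3] "idea" : S\(S\PP)

[0,1] S\PP  lex  "built"
[1,2] S\S  lex  "quickly"
[0,2] S\PP  <B  k=1
[2,3] S\(S\PP)  lex  "idea"
[0,3] S  <  k=2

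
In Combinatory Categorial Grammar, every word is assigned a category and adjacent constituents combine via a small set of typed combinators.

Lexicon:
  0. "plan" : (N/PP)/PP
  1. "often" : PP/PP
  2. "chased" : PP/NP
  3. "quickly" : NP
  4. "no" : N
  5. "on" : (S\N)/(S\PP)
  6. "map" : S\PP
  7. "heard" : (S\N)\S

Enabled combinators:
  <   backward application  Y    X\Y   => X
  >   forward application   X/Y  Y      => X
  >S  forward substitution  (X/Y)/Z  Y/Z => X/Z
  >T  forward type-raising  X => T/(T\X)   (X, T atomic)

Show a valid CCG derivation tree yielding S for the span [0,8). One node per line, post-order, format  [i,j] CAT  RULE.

[0,8] S   <
  [0,4] N   >
    [0,2] N/PP   >S
      [0,1] "plan" : (N/PP)/PP
      [1,2] "often" : PP/PP
    [2,4] PP   >
      [2,3] "chased" : PP/NP
      [3,4] "quickly" : NP
  [4,8] S\N   <
    [4,7] S   >
      [4,5] S/(S\N)   >T
        [4,5] "no" : N
      [5,7] S\N   >
        [5,6] "on" : (S\N)/(S\PP)
        [6,7] "map" : S\PP
    [7,8] "heard" : (S\N)\S

[0,1] (N/PP)/PP  lex  "plan"
[1,2] PP/PP  lex  "often"
[0,2] N/PP  >S  k=1
[2,3] PP/NP  lex  "chased"
[3,4] NP  lex  "quickly"
[2,4] PP  >  k=3
[0,4] N  >  k=2
[4,5] N  lex  "no"
[4,5] S/(S\N)  >T
[5,6] (S\N)/(S\PP)  lex  "on"
[6,7] S\PP  lex  "map"
[5,7] S\N  >  k=6
[4,7] S  >  k=5
[7,8] (S\N)\S  lex  "heard"
[4,8] S\N  <  k=7
[0,8] S  <  k=4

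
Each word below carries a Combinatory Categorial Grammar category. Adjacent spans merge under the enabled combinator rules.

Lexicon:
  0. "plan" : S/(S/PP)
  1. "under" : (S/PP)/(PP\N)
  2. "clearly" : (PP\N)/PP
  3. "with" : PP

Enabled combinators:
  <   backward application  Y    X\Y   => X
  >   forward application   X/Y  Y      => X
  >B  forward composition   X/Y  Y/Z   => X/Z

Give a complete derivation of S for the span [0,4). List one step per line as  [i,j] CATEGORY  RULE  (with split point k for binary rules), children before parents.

[0,4] S   >
  [0,1] "plan" : S/(S/PP)
  [1,4] S/PP   >
    [1,2] "under" : (S/PP)/(PP\N)
    [2,4] PP\N   >
      [2,3] "clearly" : (PP\N)/PP
      [3,4] "with" : PP

[0,1] S/(S/PP)  lex  "plan"
[1,2] (S/PP)/(PP\N)  lex  "under"
[2,3] (PP\N)/PP  lex  "clearly"
[3,4] PP  lex  "with"
[2,4] PP\N  >  k=3
[1,4] S/PP  >  k=2
[0,4] S  >  k=1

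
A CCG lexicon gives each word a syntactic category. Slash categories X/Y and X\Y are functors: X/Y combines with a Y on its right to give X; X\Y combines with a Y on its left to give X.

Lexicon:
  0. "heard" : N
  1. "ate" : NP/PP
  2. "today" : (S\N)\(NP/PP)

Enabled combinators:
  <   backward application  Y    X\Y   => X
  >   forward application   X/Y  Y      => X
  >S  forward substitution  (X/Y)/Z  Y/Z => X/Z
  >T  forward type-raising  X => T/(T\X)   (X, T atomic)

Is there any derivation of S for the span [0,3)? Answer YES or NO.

YES

[0,3] S   <
  [0,1] "heard" : N
  [1,3] S\N   <
    [1,2] "ate" : NP/PP
    [2,3] "today" : (S\N)\(NP/PP)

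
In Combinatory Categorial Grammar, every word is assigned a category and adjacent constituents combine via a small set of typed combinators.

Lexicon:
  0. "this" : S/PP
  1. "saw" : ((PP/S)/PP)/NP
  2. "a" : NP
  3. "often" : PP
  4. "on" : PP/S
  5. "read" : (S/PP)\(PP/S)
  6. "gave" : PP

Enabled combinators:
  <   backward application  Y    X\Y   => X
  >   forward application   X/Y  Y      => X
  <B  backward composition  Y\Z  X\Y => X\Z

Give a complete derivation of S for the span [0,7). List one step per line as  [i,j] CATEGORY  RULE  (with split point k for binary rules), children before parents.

[0,7] S   >
  [0,1] "this" : S/PP
  [1,7] PP   >
    [1,4] PP/S   >
      [1,3] (PP/S)/PP   >
        [1,2] "saw" : ((PP/S)/PP)/NP
        [2,3] "a" : NP
      [3,4] "often" : PP
    [4,7] S   >
      [4,6] S/PP   <
        [4,5] "on" : PP/S
        [5,6] "read" : (S/PP)\(PP/S)
      [6,7] "gave" : PP

[0,1] S/PP  lex  "this"
[1,2] ((PP/S)/PP)/NP  lex  "saw"
[2,3] NP  lex  "a"
[1,3] (PP/S)/PP  >  k=2
[3,4] PP  lex  "often"
[1,4] PP/S  >  k=3
[4,5] PP/S  lex  "on"
[5,6] (S/PP)\(PP/S)  lex  "read"
[4,6] S/PP  <  k=5
[6,7] PP  lex  "gave"
[4,7] S  >  k=6
[1,7] PP  >  k=4
[0,7] S  >  k=1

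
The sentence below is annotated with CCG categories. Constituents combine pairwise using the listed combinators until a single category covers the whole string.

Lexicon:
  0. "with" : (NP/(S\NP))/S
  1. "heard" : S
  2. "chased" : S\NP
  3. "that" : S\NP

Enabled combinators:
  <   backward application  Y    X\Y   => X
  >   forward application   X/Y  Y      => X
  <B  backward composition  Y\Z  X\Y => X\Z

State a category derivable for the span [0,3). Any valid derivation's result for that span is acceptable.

NP

[0,4] S   <
  [0,3] NP   >
    [0,2] NP/(S\NP)   >
      [0,1] "with" : (NP/(S\NP))/S
      [1,2] "heard" : S
    [2,3] "chased" : S\NP
  [3,4] "that" : S\NP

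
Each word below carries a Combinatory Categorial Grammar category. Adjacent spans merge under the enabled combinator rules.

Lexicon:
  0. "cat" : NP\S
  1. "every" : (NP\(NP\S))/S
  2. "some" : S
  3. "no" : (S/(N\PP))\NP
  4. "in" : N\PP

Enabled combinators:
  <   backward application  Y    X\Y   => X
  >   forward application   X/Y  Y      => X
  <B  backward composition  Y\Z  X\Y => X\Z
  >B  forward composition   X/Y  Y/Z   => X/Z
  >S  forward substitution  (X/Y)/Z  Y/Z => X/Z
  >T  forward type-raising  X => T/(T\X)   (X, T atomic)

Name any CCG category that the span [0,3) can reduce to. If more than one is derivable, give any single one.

NP

[0,5] S   >
  [0,4] S/(N\PP)   <
    [0,3] NP   <
      [0,1] "cat" : NP\S
      [1,3] NP\(NP\S)   >
        [1,2] "every" : (NP\(NP\S))/S
        [2,3] "some" : S
    [3,4] "no" : (S/(N\PP))\NP
  [4,5] "in" : N\PP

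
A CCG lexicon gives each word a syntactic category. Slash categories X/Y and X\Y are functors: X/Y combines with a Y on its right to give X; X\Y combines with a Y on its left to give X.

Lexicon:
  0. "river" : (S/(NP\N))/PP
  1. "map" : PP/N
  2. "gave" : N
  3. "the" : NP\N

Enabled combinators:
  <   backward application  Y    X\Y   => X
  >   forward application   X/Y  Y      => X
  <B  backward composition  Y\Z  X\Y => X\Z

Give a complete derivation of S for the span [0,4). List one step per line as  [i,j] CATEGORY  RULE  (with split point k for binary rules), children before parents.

[0,4] S   >
  [0,3] S/(NP\N)   >
    [0,1] "river" : (S/(NP\N))/PP
    [1,3] PP   >
      [1,2] "map" : PP/N
      [2,3] "gave" : N
  [3,4] "the" : NP\N

[0,1] (S/(NP\N))/PP  lex  "river"
[1,2] PP/N  lex  "map"
[2,3] N  lex  "gave"
[1,3] PP  >  k=2
[0,3] S/(NP\N)  >  k=1
[3,4] NP\N  lex  "the"
[0,4] S  >  k=3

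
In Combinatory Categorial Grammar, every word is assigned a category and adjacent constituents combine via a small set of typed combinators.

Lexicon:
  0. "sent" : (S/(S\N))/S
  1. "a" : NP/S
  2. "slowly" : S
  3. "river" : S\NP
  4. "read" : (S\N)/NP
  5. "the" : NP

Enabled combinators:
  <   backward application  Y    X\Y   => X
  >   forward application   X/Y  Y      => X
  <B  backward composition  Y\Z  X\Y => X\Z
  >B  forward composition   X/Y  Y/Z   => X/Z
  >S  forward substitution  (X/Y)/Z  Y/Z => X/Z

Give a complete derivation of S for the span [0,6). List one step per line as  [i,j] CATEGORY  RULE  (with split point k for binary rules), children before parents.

[0,6] S   >
  [0,4] S/(S\N)   >
    [0,1] "sent" : (S/(S\N))/S
    [1,4] S   <
      [1,3] NP   >
        [1,2] "a" : NP/S
        [2,3] "slowly" : S
      [3,4] "river" : S\NP
  [4,6] S\N   >
    [4,5] "read" : (S\N)/NP
    [5,6] "the" : NP

[0,1] (S/(S\N))/S  lex  "sent"
[1,2] NP/S  lex  "a"
[2,3] S  lex  "slowly"
[1,3] NP  >  k=2
[3,4] S\NP  lex  "river"
[1,4] S  <  k=3
[0,4] S/(S\N)  >  k=1
[4,5] (S\N)/NP  lex  "read"
[5,6] NP  lex  "the"
[4,6] S\N  >  k=5
[0,6] S  >  k=4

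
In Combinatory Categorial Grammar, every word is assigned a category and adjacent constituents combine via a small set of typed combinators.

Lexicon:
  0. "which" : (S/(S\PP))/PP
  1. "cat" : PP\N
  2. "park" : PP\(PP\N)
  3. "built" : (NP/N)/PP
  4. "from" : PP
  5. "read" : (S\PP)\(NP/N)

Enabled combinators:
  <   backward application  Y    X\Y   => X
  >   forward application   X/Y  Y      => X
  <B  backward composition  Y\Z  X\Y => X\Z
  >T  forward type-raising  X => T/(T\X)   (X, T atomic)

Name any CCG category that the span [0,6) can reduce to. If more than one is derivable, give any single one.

[0,6] S   >
  [0,3] S/(S\PP)   >
    [0,1] "which" : (S/(S\PP))/PP
    [1,3] PP   <
      [1,2] "cat" : PP\N
      [2,3] "park" : PP\(PP\N)
  [3,6] S\PP   <
    [3,5] NP/N   >
      [3,4] "built" : (NP/N)/PP
      [4,5] "from" : PP
    [5,6] "read" : (S\PP)\(NP/N)

S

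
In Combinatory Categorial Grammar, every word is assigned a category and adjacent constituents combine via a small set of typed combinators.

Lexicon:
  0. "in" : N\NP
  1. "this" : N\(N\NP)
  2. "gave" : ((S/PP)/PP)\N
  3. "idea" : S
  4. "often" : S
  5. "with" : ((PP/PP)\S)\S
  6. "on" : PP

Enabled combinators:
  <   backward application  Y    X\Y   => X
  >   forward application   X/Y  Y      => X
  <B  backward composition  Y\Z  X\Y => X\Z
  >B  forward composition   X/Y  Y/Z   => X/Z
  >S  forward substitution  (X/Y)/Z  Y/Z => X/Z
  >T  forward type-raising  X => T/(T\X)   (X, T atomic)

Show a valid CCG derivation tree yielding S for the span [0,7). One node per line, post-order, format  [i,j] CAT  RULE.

[0,1] N\NP  lex  "in"
[1,2] N\(N\NP)  lex  "this"
[0,2] N  <  k=1
[2,3] ((S/PP)/PP)\N  lex  "gave"
[0,3] (S/PP)/PP  <  k=2
[3,4] S  lex  "idea"
[4,5] S  lex  "often"
[5,6] ((PP/PP)\S)\S  lex  "with"
[4,6] (PP/PP)\S  <  k=5
[3,6] PP/PP  <  k=4
[0,6] S/PP  >S  k=3
[6,7] PP  lex  "on"
[0,7] S  >  k=6

[0,7] S   >
  [0,6] S/PP   >S
    [0,3] (S/PP)/PP   <
      [0,2] N   <
        [0,1] "in" : N\NP
        [1,2] "this" : N\(N\NP)
      [2,3] "gave" : ((S/PP)/PP)\N
    [3,6] PP/PP   <
      [3,4] "idea" : S
      [4,6] (PP/PP)\S   <
        [4,5] "often" : S
        [5,6] "with" : ((PP/PP)\S)\S
  [6,7] "on" : PP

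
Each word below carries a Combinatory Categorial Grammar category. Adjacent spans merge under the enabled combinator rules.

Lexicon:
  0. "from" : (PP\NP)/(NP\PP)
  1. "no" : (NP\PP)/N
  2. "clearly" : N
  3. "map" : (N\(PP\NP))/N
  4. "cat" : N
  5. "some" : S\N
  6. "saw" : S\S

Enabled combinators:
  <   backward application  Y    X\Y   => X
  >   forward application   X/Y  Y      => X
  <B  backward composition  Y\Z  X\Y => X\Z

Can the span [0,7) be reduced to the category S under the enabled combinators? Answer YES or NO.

YES

[0,7] S   <
  [0,5] N   <
    [0,3] PP\NP   >
      [0,1] "from" : (PP\NP)/(NP\PP)
      [1,3] NP\PP   >
        [1,2] "no" : (NP\PP)/N
        [2,3] "clearly" : N
    [3,5] N\(PP\NP)   >
      [3,4] "map" : (N\(PP\NP))/N
      [4,5] "cat" : N
  [5,7] S\N   <B
    [5,6] "some" : S\N
    [6,7] "saw" : S\S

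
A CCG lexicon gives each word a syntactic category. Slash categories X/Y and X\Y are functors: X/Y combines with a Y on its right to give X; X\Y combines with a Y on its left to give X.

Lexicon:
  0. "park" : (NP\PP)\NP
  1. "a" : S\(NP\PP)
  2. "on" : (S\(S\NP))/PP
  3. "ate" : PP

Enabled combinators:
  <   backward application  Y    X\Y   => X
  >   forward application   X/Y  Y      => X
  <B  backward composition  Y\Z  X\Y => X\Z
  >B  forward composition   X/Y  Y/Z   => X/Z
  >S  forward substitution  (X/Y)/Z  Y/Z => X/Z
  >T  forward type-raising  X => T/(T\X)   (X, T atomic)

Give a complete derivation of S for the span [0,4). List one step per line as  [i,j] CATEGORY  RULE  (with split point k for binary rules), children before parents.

[0,1] (NP\PP)\NP  lex  "park"
[1,2] S\(NP\PP)  lex  "a"
[0,2] S\NP  <B  k=1
[2,3] (S\(S\NP))/PP  lex  "on"
[3,4] PP  lex  "ate"
[2,4] S\(S\NP)  >  k=3
[0,4] S  <  k=2

[0,4] S   <
  [0,2] S\NP   <B
    [0,1] "park" : (NP\PP)\NP
    [1,2] "a" : S\(NP\PP)
  [2,4] S\(S\NP)   >
    [2,3] "on" : (S\(S\NP))/PP
    [3,4] "ate" : PP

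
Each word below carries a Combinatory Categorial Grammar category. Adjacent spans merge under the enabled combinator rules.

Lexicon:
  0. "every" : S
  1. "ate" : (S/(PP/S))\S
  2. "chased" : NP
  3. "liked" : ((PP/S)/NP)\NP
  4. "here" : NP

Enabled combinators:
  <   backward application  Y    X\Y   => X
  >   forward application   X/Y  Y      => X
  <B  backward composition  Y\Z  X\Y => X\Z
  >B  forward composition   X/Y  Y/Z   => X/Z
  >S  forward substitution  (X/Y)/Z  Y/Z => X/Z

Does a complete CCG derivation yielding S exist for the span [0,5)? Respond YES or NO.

YES

[0,5] S   >
  [0,2] S/(PP/S)   <
    [0,1] "every" : S
    [1,2] "ate" : (S/(PP/S))\S
  [2,5] PP/S   >
    [2,4] (PP/S)/NP   <
      [2,3] "chased" : NP
      [3,4] "liked" : ((PP/S)/NP)\NP
    [4,5] "here" : NP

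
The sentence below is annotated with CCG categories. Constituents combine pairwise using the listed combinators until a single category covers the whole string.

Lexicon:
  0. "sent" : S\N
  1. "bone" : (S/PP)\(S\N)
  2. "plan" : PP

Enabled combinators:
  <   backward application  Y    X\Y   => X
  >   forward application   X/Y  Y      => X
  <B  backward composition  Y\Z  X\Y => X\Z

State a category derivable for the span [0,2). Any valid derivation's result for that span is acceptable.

[0,3] S   >
  [0,2] S/PP   <
    [0,1] "sent" : S\N
    [1,2] "bone" : (S/PP)\(S\N)
  [2,3] "plan" : PP

S/PP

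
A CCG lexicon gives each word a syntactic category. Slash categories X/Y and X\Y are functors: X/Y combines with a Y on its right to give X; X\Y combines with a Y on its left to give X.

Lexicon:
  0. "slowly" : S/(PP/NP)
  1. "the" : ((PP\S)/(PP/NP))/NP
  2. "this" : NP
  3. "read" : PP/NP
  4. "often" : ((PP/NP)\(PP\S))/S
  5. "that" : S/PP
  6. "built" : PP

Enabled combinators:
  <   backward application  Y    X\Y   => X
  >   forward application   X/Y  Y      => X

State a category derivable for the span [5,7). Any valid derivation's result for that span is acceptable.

S

[0,7] S   >
  [0,1] "slowly" : S/(PP/NP)
  [1,7] PP/NP   <
    [1,4] PP\S   >
      [1,3] (PP\S)/(PP/NP)   >
        [1,2] "the" : ((PP\S)/(PP/NP))/NP
        [2,3] "this" : NP
      [3,4] "read" : PP/NP
    [4,7] (PP/NP)\(PP\S)   >
      [4,5] "often" : ((PP/NP)\(PP\S))/S
      [5,7] S   >
        [5,6] "that" : S/PP
        [6,7] "built" : PP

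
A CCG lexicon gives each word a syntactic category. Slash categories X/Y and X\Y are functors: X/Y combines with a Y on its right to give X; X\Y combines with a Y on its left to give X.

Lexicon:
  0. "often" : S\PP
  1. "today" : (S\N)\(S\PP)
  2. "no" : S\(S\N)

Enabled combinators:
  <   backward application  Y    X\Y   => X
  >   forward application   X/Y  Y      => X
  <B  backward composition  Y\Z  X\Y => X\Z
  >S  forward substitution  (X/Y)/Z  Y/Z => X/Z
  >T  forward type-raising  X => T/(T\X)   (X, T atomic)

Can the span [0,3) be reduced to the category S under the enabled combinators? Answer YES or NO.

[0,3] S   <
  [0,2] S\N   <
    [0,1] "often" : S\PP
    [1,2] "today" : (S\N)\(S\PP)
  [2,3] "no" : S\(S\N)

YES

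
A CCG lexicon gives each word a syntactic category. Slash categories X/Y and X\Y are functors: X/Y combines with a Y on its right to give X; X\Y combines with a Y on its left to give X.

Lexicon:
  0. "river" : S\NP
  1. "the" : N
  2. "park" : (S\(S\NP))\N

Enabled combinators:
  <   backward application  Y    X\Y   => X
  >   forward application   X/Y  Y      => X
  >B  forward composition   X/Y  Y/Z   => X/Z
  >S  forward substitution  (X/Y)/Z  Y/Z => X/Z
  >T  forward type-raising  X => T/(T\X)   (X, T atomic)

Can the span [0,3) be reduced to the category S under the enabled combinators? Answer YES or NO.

[0,3] S   <
  [0,1] "river" : S\NP
  [1,3] S\(S\NP)   <
    [1,2] "the" : N
    [2,3] "park" : (S\(S\NP))\N

YES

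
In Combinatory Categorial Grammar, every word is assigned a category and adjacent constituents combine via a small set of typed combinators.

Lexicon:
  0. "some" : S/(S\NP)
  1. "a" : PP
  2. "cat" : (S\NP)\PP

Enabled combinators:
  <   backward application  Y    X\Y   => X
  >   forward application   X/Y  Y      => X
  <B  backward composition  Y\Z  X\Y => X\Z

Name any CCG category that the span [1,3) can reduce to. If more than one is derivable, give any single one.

S\NP

[0,3] S   >
  [0,1] "some" : S/(S\NP)
  [1,3] S\NP   <
    [1,2] "a" : PP
    [2,3] "cat" : (S\NP)\PP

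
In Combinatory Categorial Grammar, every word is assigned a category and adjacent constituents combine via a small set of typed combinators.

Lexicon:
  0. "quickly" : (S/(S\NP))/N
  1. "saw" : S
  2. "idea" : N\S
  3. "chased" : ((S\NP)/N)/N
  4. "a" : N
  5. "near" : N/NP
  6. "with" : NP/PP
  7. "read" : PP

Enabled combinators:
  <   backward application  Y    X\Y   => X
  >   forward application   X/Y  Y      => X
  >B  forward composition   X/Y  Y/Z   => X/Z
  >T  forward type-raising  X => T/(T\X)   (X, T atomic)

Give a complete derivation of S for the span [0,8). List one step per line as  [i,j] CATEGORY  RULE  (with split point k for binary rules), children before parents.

[0,1] (S/(S\NP))/N  lex  "quickly"
[1,2] S  lex  "saw"
[2,3] N\S  lex  "idea"
[1,3] N  <  k=2
[0,3] S/(S\NP)  >  k=1
[3,4] ((S\NP)/N)/N  lex  "chased"
[4,5] N  lex  "a"
[3,5] (S\NP)/N  >  k=4
[0,5] S/N  >B  k=3
[5,6] N/NP  lex  "near"
[6,7] NP/PP  lex  "with"
[5,7] N/PP  >B  k=6
[7,8] PP  lex  "read"
[5,8] N  >  k=7
[0,8] S  >  k=5

[0,8] S   >
  [0,5] S/N   >B
    [0,3] S/(S\NP)   >
      [0,1] "quickly" : (S/(S\NP))/N
      [1,3] N   <
        [1,2] "saw" : S
        [2,3] "idea" : N\S
    [3,5] (S\NP)/N   >
      [3,4] "chased" : ((S\NP)/N)/N
      [4,5] "a" : N
  [5,8] N   >
    [5,7] N/PP   >B
      [5,6] "near" : N/NP
      [6,7] "with" : NP/PP
    [7,8] "read" : PP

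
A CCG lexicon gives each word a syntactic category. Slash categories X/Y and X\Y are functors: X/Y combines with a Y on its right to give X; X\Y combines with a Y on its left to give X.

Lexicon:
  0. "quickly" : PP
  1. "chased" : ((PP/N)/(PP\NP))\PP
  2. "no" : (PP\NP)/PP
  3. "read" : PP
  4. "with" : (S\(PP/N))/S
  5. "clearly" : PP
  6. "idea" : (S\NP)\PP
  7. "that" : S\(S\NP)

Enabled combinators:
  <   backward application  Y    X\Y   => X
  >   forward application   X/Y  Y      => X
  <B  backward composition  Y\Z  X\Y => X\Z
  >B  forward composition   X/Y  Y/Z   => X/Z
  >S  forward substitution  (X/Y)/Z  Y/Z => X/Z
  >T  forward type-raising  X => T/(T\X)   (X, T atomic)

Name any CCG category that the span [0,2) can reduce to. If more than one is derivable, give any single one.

(PP/N)/(PP\NP)

[0,8] S   <
  [0,4] PP/N   >
    [0,2] (PP/N)/(PP\NP)   <
      [0,1] "quickly" : PP
      [1,2] "chased" : ((PP/N)/(PP\NP))\PP
    [2,4] PP\NP   >
      [2,3] "no" : (PP\NP)/PP
      [3,4] "read" : PP
  [4,8] S\(PP/N)   >
    [4,5] "with" : (S\(PP/N))/S
    [5,8] S   <
      [5,7] S\NP   <
        [5,6] "clearly" : PP
        [6,7] "idea" : (S\NP)\PP
      [7,8] "that" : S\(S\NP)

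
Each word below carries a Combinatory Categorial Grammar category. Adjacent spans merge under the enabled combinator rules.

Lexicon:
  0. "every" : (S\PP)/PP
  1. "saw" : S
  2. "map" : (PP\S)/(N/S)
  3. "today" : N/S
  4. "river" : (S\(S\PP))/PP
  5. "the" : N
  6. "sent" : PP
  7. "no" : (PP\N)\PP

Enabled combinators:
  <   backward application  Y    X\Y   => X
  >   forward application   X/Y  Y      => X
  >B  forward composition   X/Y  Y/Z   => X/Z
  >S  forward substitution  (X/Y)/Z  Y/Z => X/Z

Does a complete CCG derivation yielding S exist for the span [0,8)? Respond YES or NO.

[0,8] S   <
  [0,4] S\PP   >
    [0,1] "every" : (S\PP)/PP
    [1,4] PP   <
      [1,2] "saw" : S
      [2,4] PP\S   >
        [2,3] "map" : (PP\S)/(N/S)
        [3,4] "today" : N/S
  [4,8] S\(S\PP)   >
    [4,5] "river" : (S\(S\PP))/PP
    [5,8] PP   <
      [5,6] "the" : N
      [6,8] PP\N   <
        [6,7] "sent" : PP
        [7,8] "no" : (PP\N)\PP

YES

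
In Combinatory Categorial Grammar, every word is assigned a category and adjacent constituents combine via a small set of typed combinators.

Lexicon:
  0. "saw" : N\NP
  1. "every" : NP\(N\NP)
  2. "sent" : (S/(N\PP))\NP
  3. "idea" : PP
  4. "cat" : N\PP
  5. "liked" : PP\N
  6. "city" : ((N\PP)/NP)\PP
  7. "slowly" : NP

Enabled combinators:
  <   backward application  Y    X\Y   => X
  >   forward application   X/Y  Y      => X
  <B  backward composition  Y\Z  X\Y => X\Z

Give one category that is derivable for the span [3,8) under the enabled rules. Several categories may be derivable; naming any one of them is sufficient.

[0,8] S   >
  [0,3] S/(N\PP)   <
    [0,2] NP   <
      [0,1] "saw" : N\NP
      [1,2] "every" : NP\(N\NP)
    [2,3] "sent" : (S/(N\PP))\NP
  [3,8] N\PP   >
    [3,7] (N\PP)/NP   <
      [3,6] PP   <
        [3,5] N   <
          [3,4] "idea" : PP
          [4,5] "cat" : N\PP
        [5,6] "liked" : PP\N
      [6,7] "city" : ((N\PP)/NP)\PP
    [7,8] "slowly" : NP

N\PP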